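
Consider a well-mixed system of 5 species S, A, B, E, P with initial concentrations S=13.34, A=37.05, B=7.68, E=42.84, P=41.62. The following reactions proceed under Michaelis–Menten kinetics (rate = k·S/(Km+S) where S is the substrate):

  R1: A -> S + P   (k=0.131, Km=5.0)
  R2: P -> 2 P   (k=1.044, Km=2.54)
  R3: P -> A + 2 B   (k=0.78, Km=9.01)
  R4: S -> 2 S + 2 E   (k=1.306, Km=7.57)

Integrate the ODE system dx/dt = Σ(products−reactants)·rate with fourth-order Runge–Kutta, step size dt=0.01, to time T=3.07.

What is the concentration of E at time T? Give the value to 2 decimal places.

RK4 with dt=0.01: 307 steps to T=3.07. Trajectory (selected grid times):
t=0.00: S=13.34 A=37.05 B=7.68 E=42.84 P=41.62
t=0.34: S=13.66 A=37.23 B=8.12 E=43.41 P=41.78
t=0.68: S=13.99 A=37.41 B=8.55 E=43.98 P=41.93
t=1.02: S=14.32 A=37.59 B=8.99 E=44.56 P=42.09
t=1.36: S=14.65 A=37.77 B=9.43 E=45.14 P=42.24
t=1.71: S=14.99 A=37.95 B=9.88 E=45.75 P=42.40
t=2.05: S=15.33 A=38.13 B=10.31 E=46.34 P=42.56
t=2.39: S=15.67 A=38.31 B=10.75 E=46.94 P=42.71
t=2.73: S=16.01 A=38.49 B=11.19 E=47.54 P=42.87
t=3.07: S=16.35 A=38.67 B=11.63 E=48.14 P=43.02
Read off E at T=3.07: 48.14

E at T = 48.14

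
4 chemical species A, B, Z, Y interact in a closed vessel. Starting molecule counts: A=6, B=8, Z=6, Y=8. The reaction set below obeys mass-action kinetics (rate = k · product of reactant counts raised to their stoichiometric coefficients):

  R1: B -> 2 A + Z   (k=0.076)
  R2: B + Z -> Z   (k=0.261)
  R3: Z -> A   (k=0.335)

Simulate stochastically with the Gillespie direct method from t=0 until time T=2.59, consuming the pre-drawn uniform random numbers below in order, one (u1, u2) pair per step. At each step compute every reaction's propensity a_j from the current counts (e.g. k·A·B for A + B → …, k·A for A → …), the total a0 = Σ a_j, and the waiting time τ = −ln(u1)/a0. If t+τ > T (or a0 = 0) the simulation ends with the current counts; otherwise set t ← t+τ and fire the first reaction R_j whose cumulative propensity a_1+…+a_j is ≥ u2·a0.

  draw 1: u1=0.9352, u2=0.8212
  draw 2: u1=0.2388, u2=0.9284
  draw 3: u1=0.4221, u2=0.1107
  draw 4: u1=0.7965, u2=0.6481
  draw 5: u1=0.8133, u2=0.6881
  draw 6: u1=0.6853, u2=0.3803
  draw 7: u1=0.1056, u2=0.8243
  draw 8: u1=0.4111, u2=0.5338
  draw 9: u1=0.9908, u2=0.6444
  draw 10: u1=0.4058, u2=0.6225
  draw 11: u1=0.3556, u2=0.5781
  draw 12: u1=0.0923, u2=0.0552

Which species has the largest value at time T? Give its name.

Dominant species at T: A

t=0.000: A=6 B=8 Z=6 Y=8
Draw 1: a1=0.608, a2=12.528, a3=2.010, a0=15.146; τ=−ln(0.9352)/15.146=0.004 → t=0.004; u2·a0=0.8212·15.146=12.438; a1=0.608 < 12.438 ≤ a1+a2=13.136 → R2 fires; A=6 B=7 Z=6 Y=8
Draw 2: a1=0.532, a2=10.962, a3=2.010, a0=13.504; τ=−ln(0.2388)/13.504=0.106 → t=0.110; u2·a0=0.9284·13.504=12.537; a1+a2=11.494 < 12.537 ≤ a1+…+a3=13.504 → R3 fires; A=7 B=7 Z=5 Y=8
Draw 3: a1=0.532, a2=9.135, a3=1.675, a0=11.342; τ=−ln(0.4221)/11.342=0.076 → t=0.187; u2·a0=0.1107·11.342=1.256; a1=0.532 < 1.256 ≤ a1+a2=9.667 → R2 fires; A=7 B=6 Z=5 Y=8
Draw 4: a1=0.456, a2=7.830, a3=1.675, a0=9.961; τ=−ln(0.7965)/9.961=0.023 → t=0.209; u2·a0=0.6481·9.961=6.456; a1=0.456 < 6.456 ≤ a1+a2=8.286 → R2 fires; A=7 B=5 Z=5 Y=8
Draw 5: a1=0.380, a2=6.525, a3=1.675, a0=8.580; τ=−ln(0.8133)/8.580=0.024 → t=0.233; u2·a0=0.6881·8.580=5.904; a1=0.380 < 5.904 ≤ a1+a2=6.905 → R2 fires; A=7 B=4 Z=5 Y=8
Draw 6: a1=0.304, a2=5.220, a3=1.675, a0=7.199; τ=−ln(0.6853)/7.199=0.052 → t=0.286; u2·a0=0.3803·7.199=2.738; a1=0.304 < 2.738 ≤ a1+a2=5.524 → R2 fires; A=7 B=3 Z=5 Y=8
Draw 7: a1=0.228, a2=3.915, a3=1.675, a0=5.818; τ=−ln(0.1056)/5.818=0.386 → t=0.672; u2·a0=0.8243·5.818=4.796; a1+a2=4.143 < 4.796 ≤ a1+…+a3=5.818 → R3 fires; A=8 B=3 Z=4 Y=8
Draw 8: a1=0.228, a2=3.132, a3=1.340, a0=4.700; τ=−ln(0.4111)/4.700=0.189 → t=0.861; u2·a0=0.5338·4.700=2.509; a1=0.228 < 2.509 ≤ a1+a2=3.360 → R2 fires; A=8 B=2 Z=4 Y=8
Draw 9: a1=0.152, a2=2.088, a3=1.340, a0=3.580; τ=−ln(0.9908)/3.580=0.003 → t=0.864; u2·a0=0.6444·3.580=2.307; a1+a2=2.240 < 2.307 ≤ a1+…+a3=3.580 → R3 fires; A=9 B=2 Z=3 Y=8
Draw 10: a1=0.152, a2=1.566, a3=1.005, a0=2.723; τ=−ln(0.4058)/2.723=0.331 → t=1.195; u2·a0=0.6225·2.723=1.695; a1=0.152 < 1.695 ≤ a1+a2=1.718 → R2 fires; A=9 B=1 Z=3 Y=8
Draw 11: a1=0.076, a2=0.783, a3=1.005, a0=1.864; τ=−ln(0.3556)/1.864=0.555 → t=1.750; u2·a0=0.5781·1.864=1.078; a1+a2=0.859 < 1.078 ≤ a1+…+a3=1.864 → R3 fires; A=10 B=1 Z=2 Y=8
Draw 12: a1=0.076, a2=0.522, a3=0.670, a0=1.268; τ=−ln(0.0923)/1.268=1.879 → t=3.629 > T=2.59: stop.
At T=2.59: A=10 B=1 Z=2 Y=8; the largest is A.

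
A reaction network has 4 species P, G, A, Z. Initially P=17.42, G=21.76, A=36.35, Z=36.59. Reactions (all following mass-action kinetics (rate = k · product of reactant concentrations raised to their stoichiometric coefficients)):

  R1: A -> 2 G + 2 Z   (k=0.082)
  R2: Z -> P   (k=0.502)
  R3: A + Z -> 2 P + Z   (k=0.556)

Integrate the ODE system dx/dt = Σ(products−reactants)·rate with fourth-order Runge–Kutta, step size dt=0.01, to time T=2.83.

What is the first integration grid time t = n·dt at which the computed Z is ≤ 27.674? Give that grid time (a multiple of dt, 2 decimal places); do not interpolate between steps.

Threshold first reached at t = 0.58

RK4 with dt=0.01: 283 steps to T=2.83. Trajectory (selected grid times):
t=0.00: P=17.42 G=21.76 A=36.35 Z=36.59
t=0.31: P=94.93 G=22.06 A=0.10 Z=31.58
t=0.57: P=98.99 G=22.06 A=0.00 Z=27.71
t=0.58: P=99.13 G=22.06 A=0.00 Z=27.58
t=0.63: P=99.82 G=22.06 A=0.00 Z=26.89
t=0.94: P=103.69 G=22.06 A=0.00 Z=23.02
t=1.26: P=107.11 G=22.06 A=0.00 Z=19.60
t=1.57: P=109.93 G=22.06 A=0.00 Z=16.78
t=1.89: P=112.42 G=22.06 A=0.00 Z=14.29
t=2.20: P=114.48 G=22.06 A=0.00 Z=12.23
t=2.52: P=116.30 G=22.06 A=0.00 Z=10.41
t=2.83: P=117.80 G=22.06 A=0.00 Z=8.91
Z(0.57)=27.715 > 27.674 but Z(0.58)=27.576 ≤ 27.674, so the first grid time is t=0.58.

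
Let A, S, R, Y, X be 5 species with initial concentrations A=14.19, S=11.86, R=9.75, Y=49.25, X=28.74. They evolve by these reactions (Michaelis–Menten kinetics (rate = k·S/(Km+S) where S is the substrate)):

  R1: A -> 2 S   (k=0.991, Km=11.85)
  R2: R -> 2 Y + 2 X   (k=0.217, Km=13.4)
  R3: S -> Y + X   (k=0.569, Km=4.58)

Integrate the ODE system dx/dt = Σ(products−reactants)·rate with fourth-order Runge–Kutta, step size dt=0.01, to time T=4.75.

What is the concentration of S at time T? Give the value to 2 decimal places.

S at T = 14.76

RK4 with dt=0.01: 475 steps to T=4.75. Trajectory (selected grid times):
t=0.00: A=14.19 S=11.86 R=9.75 Y=49.25 X=28.74
t=0.53: A=13.91 S=12.21 R=9.70 Y=49.57 X=29.06
t=1.06: A=13.62 S=12.56 R=9.65 Y=49.88 X=29.37
t=1.58: A=13.35 S=12.89 R=9.61 Y=50.19 X=29.68
t=2.11: A=13.07 S=13.22 R=9.56 Y=50.51 X=30.00
t=2.64: A=12.80 S=13.54 R=9.51 Y=50.83 X=30.32
t=3.17: A=12.53 S=13.86 R=9.46 Y=51.15 X=30.64
t=3.69: A=12.26 S=14.16 R=9.42 Y=51.47 X=30.96
t=4.22: A=12.00 S=14.46 R=9.37 Y=51.79 X=31.28
t=4.75: A=11.73 S=14.76 R=9.32 Y=52.12 X=31.61
Read off S at T=4.75: 14.76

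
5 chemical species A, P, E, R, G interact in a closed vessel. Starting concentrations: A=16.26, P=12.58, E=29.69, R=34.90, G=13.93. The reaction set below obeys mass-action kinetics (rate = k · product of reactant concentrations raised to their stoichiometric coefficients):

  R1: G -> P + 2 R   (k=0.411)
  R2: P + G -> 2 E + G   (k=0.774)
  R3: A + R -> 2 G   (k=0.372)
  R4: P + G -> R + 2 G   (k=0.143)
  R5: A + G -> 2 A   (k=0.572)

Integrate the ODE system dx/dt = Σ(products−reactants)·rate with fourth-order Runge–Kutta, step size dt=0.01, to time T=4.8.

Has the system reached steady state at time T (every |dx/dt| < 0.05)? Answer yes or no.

Steady state at T: yes

RK4 with dt=0.01: 480 steps to T=4.8. Trajectory (selected grid times):
t=0.00: A=16.26 P=12.58 E=29.69 R=34.90 G=13.93
t=0.53: A=71.84 P=0.52 E=53.91 R=0.00 G=0.01
t=1.07: A=71.86 P=0.52 E=53.91 R=0.00 G=0.00
t=1.60: A=71.86 P=0.52 E=53.91 R=0.00 G=0.00
t=2.13: A=71.86 P=0.52 E=53.91 R=0.00 G=0.00
t=2.67: A=71.86 P=0.52 E=53.91 R=0.00 G=0.00
t=3.20: A=71.86 P=0.52 E=53.91 R=0.00 G=0.00
t=3.73: A=71.86 P=0.52 E=53.91 R=0.00 G=0.00
t=4.27: A=71.86 P=0.52 E=53.91 R=0.00 G=0.00
t=4.80: A=71.86 P=0.52 E=53.91 R=0.00 G=0.00
Rates at T: R1=0.0000, R2=0.0000, R3=0.0000, R4=0.0000, R5=0.0000
dx/dt at T (Σ net stoichiometry × rate): A=+0.0000, P=-0.0000, E=+0.0000, R=-0.0000, G=-0.0000
Largest |dx/dt| is |+0.0000| (A) < 0.05 → steady.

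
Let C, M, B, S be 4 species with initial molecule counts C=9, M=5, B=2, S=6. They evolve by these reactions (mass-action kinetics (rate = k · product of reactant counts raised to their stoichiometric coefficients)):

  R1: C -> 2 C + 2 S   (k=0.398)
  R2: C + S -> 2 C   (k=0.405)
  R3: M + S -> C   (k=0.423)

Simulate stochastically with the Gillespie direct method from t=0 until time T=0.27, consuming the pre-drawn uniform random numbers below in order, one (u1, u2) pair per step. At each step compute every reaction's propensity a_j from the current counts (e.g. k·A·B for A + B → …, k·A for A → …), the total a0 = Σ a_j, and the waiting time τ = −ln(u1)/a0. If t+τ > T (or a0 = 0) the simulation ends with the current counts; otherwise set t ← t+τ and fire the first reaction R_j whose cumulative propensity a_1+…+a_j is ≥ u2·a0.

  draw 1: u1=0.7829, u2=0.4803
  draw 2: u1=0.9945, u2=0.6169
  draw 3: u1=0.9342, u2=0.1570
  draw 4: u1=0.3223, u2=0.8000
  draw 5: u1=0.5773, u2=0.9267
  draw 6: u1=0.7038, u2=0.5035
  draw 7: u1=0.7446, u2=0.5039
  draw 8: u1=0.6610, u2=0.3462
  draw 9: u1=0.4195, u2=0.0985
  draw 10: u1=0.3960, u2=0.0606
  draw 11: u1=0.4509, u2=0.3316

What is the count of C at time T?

C at T = 19

t=0.000: C=9 M=5 B=2 S=6
Draw 1: a1=3.582, a2=21.870, a3=12.690, a0=38.142; τ=−ln(0.7829)/38.142=0.006 → t=0.006; u2·a0=0.4803·38.142=18.320; a1=3.582 < 18.320 ≤ a1+a2=25.452 → R2 fires; C=10 M=5 B=2 S=5
Draw 2: a1=3.980, a2=20.250, a3=10.575, a0=34.805; τ=−ln(0.9945)/34.805=0.000 → t=0.007; u2·a0=0.6169·34.805=21.471; a1=3.980 < 21.471 ≤ a1+a2=24.230 → R2 fires; C=11 M=5 B=2 S=4
Draw 3: a1=4.378, a2=17.820, a3=8.460, a0=30.658; τ=−ln(0.9342)/30.658=0.002 → t=0.009; u2·a0=0.1570·30.658=4.813; a1=4.378 < 4.813 ≤ a1+a2=22.198 → R2 fires; C=12 M=5 B=2 S=3
Draw 4: a1=4.776, a2=14.580, a3=6.345, a0=25.701; τ=−ln(0.3223)/25.701=0.044 → t=0.053; u2·a0=0.8000·25.701=20.561; a1+a2=19.356 < 20.561 ≤ a1+…+a3=25.701 → R3 fires; C=13 M=4 B=2 S=2
Draw 5: a1=5.174, a2=10.530, a3=3.384, a0=19.088; τ=−ln(0.5773)/19.088=0.029 → t=0.082; u2·a0=0.9267·19.088=17.689; a1+a2=15.704 < 17.689 ≤ a1+…+a3=19.088 → R3 fires; C=14 M=3 B=2 S=1
Draw 6: a1=5.572, a2=5.670, a3=1.269, a0=12.511; τ=−ln(0.7038)/12.511=0.028 → t=0.110; u2·a0=0.5035·12.511=6.299; a1=5.572 < 6.299 ≤ a1+a2=11.242 → R2 fires; C=15 M=3 B=2 S=0
Draw 7: a1=5.970, a2=0.000, a3=0.000, a0=5.970; τ=−ln(0.7446)/5.970=0.049 → t=0.159; u2·a0=0.5039·5.970=3.008 ≤ a1=5.970 → R1 fires; C=16 M=3 B=2 S=2
Draw 8: a1=6.368, a2=12.960, a3=2.538, a0=21.866; τ=−ln(0.6610)/21.866=0.019 → t=0.178; u2·a0=0.3462·21.866=7.570; a1=6.368 < 7.570 ≤ a1+a2=19.328 → R2 fires; C=17 M=3 B=2 S=1
Draw 9: a1=6.766, a2=6.885, a3=1.269, a0=14.920; τ=−ln(0.4195)/14.920=0.058 → t=0.236; u2·a0=0.0985·14.920=1.470 ≤ a1=6.766 → R1 fires; C=18 M=3 B=2 S=3
Draw 10: a1=7.164, a2=21.870, a3=3.807, a0=32.841; τ=−ln(0.3960)/32.841=0.028 → t=0.264; u2·a0=0.0606·32.841=1.990 ≤ a1=7.164 → R1 fires; C=19 M=3 B=2 S=5
Draw 11: a1=7.562, a2=38.475, a3=6.345, a0=52.382; τ=−ln(0.4509)/52.382=0.015 → t=0.280 > T=0.27: stop.
Read off C at T=0.27: 19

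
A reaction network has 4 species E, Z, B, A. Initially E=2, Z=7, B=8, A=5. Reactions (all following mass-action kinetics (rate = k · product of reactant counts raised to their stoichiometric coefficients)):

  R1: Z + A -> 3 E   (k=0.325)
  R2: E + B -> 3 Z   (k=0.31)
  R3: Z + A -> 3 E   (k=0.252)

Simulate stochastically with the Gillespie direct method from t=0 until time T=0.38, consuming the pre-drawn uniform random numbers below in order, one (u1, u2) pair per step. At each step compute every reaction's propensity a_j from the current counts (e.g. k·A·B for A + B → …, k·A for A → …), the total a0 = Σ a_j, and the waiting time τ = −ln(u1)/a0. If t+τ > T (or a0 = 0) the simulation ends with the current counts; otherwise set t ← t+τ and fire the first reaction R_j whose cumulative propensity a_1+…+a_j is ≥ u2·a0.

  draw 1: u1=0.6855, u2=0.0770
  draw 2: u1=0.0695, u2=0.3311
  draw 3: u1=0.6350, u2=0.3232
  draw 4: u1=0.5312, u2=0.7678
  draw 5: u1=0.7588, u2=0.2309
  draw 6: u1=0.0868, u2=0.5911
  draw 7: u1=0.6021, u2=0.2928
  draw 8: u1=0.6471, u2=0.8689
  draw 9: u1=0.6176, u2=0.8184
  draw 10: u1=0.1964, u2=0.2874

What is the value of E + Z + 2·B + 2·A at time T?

Value at T = 35

Check how each reaction changes W = E + Z + 2·B + 2·A (weight of products minus weight of reactants):
R1: Z + A -> 3 E: (1·3) − (1·1 + 2·1) = 3 − 3 = 0
R2: E + B -> 3 Z: (1·3) − (1·1 + 2·1) = 3 − 3 = 0
R3: Z + A -> 3 E: (1·3) − (1·1 + 2·1) = 3 − 3 = 0
Every reaction leaves W unchanged, so W is conserved and no simulation is needed: W(T) = W(0) = 2 + 7 + 2·8 + 2·5 = 35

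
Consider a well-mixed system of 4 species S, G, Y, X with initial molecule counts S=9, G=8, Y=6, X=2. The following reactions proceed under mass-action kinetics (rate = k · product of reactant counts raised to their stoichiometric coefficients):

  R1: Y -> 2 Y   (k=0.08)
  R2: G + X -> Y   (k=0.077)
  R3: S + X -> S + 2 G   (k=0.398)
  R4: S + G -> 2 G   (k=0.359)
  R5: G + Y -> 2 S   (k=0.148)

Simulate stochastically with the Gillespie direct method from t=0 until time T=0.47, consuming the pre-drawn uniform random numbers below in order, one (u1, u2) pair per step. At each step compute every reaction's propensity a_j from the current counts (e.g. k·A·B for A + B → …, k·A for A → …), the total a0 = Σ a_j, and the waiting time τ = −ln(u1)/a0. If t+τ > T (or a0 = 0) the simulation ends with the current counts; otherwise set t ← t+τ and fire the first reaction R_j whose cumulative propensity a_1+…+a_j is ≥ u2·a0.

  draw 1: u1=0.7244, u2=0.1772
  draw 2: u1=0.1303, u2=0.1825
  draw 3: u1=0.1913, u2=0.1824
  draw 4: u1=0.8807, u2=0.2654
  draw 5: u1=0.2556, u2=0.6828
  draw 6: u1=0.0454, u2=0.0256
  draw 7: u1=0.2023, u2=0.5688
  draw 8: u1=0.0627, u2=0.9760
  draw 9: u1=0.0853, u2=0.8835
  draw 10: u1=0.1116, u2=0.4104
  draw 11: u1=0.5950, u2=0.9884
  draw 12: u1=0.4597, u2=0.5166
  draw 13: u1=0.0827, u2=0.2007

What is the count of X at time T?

X at T = 0

t=0.000: S=9 G=8 Y=6 X=2
Draw 1: a1=0.480, a2=1.232, a3=7.164, a4=25.848, a5=7.104, a0=41.828; τ=−ln(0.7244)/41.828=0.008 → t=0.008; u2·a0=0.1772·41.828=7.412; a1+a2=1.712 < 7.412 ≤ a1+…+a3=8.876 → R3 fires; S=9 G=10 Y=6 X=1
Draw 2: a1=0.480, a2=0.770, a3=3.582, a4=32.310, a5=8.880, a0=46.022; τ=−ln(0.1303)/46.022=0.044 → t=0.052; u2·a0=0.1825·46.022=8.399; a1+…+a3=4.832 < 8.399 ≤ a1+…+a4=37.142 → R4 fires; S=8 G=11 Y=6 X=1
Draw 3: a1=0.480, a2=0.847, a3=3.184, a4=31.592, a5=9.768, a0=45.871; τ=−ln(0.1913)/45.871=0.036 → t=0.088; u2·a0=0.1824·45.871=8.367; a1+…+a3=4.511 < 8.367 ≤ a1+…+a4=36.103 → R4 fires; S=7 G=12 Y=6 X=1
Draw 4: a1=0.480, a2=0.924, a3=2.786, a4=30.156, a5=10.656, a0=45.002; τ=−ln(0.8807)/45.002=0.003 → t=0.091; u2·a0=0.2654·45.002=11.944; a1+…+a3=4.190 < 11.944 ≤ a1+…+a4=34.346 → R4 fires; S=6 G=13 Y=6 X=1
Draw 5: a1=0.480, a2=1.001, a3=2.388, a4=28.002, a5=11.544, a0=43.415; τ=−ln(0.2556)/43.415=0.031 → t=0.122; u2·a0=0.6828·43.415=29.644; a1+…+a3=3.869 < 29.644 ≤ a1+…+a4=31.871 → R4 fires; S=5 G=14 Y=6 X=1
Draw 6: a1=0.480, a2=1.078, a3=1.990, a4=25.130, a5=12.432, a0=41.110; τ=−ln(0.0454)/41.110=0.075 → t=0.198; u2·a0=0.0256·41.110=1.052; a1=0.480 < 1.052 ≤ a1+a2=1.558 → R2 fires; S=5 G=13 Y=7 X=0
Draw 7: a1=0.560, a2=0.000, a3=0.000, a4=23.335, a5=13.468, a0=37.363; τ=−ln(0.2023)/37.363=0.043 → t=0.240; u2·a0=0.5688·37.363=21.252; a1+…+a3=0.560 < 21.252 ≤ a1+…+a4=23.895 → R4 fires; S=4 G=14 Y=7 X=0
Draw 8: a1=0.560, a2=0.000, a3=0.000, a4=20.104, a5=14.504, a0=35.168; τ=−ln(0.0627)/35.168=0.079 → t=0.319; u2·a0=0.9760·35.168=34.324; a1+…+a4=20.664 < 34.324 ≤ a1+…+a5=35.168 → R5 fires; S=6 G=13 Y=6 X=0
Draw 9: a1=0.480, a2=0.000, a3=0.000, a4=28.002, a5=11.544, a0=40.026; τ=−ln(0.0853)/40.026=0.061 → t=0.381; u2·a0=0.8835·40.026=35.363; a1+…+a4=28.482 < 35.363 ≤ a1+…+a5=40.026 → R5 fires; S=8 G=12 Y=5 X=0
Draw 10: a1=0.400, a2=0.000, a3=0.000, a4=34.464, a5=8.880, a0=43.744; τ=−ln(0.1116)/43.744=0.050 → t=0.431; u2·a0=0.4104·43.744=17.953; a1+…+a3=0.400 < 17.953 ≤ a1+…+a4=34.864 → R4 fires; S=7 G=13 Y=5 X=0
Draw 11: a1=0.400, a2=0.000, a3=0.000, a4=32.669, a5=9.620, a0=42.689; τ=−ln(0.5950)/42.689=0.012 → t=0.443; u2·a0=0.9884·42.689=42.194; a1+…+a4=33.069 < 42.194 ≤ a1+…+a5=42.689 → R5 fires; S=9 G=12 Y=4 X=0
Draw 12: a1=0.320, a2=0.000, a3=0.000, a4=38.772, a5=7.104, a0=46.196; τ=−ln(0.4597)/46.196=0.017 → t=0.460; u2·a0=0.5166·46.196=23.865; a1+…+a3=0.320 < 23.865 ≤ a1+…+a4=39.092 → R4 fires; S=8 G=13 Y=4 X=0
Draw 13: a1=0.320, a2=0.000, a3=0.000, a4=37.336, a5=7.696, a0=45.352; τ=−ln(0.0827)/45.352=0.055 → t=0.515 > T=0.47: stop.
Read off X at T=0.47: 0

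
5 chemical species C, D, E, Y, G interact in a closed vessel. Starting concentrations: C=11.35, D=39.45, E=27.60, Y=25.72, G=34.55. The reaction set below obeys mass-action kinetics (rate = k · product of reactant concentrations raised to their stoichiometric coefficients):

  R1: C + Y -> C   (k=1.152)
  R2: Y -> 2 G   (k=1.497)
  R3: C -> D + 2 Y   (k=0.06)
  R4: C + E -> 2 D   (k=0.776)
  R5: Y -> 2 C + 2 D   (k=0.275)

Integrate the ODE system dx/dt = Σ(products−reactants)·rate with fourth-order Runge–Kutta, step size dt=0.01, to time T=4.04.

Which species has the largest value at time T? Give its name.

Dominant species at T: D

RK4 with dt=0.01: 404 steps to T=4.04. Trajectory (selected grid times):
t=0.00: C=11.35 D=39.45 E=27.60 Y=25.72 G=34.55
t=0.45: C=0.29 D=68.22 E=14.36 Y=4.43 G=46.71
t=0.90: C=0.12 D=70.73 E=13.47 Y=1.82 G=50.63
t=1.35: C=0.05 D=71.77 E=13.10 Y=0.79 G=52.29
t=1.80: C=0.02 D=72.22 E=12.94 Y=0.35 G=53.02
t=2.24: C=0.01 D=72.42 E=12.87 Y=0.16 G=53.34
t=2.69: C=0.00 D=72.52 E=12.84 Y=0.07 G=53.49
t=3.14: C=0.00 D=72.56 E=12.82 Y=0.03 G=53.56
t=3.59: C=0.00 D=72.58 E=12.81 Y=0.01 G=53.59
t=4.04: C=0.00 D=72.59 E=12.81 Y=0.01 G=53.60
At T=4.04: C=0.00 D=72.59 E=12.81 Y=0.01 G=53.60; the largest is D.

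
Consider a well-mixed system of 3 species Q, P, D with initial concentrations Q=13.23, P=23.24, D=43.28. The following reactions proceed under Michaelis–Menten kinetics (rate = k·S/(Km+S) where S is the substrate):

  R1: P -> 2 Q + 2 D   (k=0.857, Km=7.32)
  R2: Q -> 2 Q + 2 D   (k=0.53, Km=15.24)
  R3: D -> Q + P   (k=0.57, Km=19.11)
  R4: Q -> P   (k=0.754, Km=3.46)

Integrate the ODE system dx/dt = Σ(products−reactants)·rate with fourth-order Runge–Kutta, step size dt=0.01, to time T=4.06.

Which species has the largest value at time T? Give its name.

Dominant species at T: D

RK4 with dt=0.01: 406 steps to T=4.06. Trajectory (selected grid times):
t=0.00: Q=13.23 P=23.24 D=43.28
t=0.45: Q=13.84 P=23.40 D=43.91
t=0.90: Q=14.45 P=23.55 D=44.55
t=1.35: Q=15.06 P=23.71 D=45.20
t=1.80: Q=15.67 P=23.88 D=45.84
t=2.26: Q=16.30 P=24.04 D=46.51
t=2.71: Q=16.92 P=24.21 D=47.17
t=3.16: Q=17.54 P=24.38 D=47.83
t=3.61: Q=18.16 P=24.55 D=48.50
t=4.06: Q=18.78 P=24.72 D=49.17
At T=4.06: Q=18.78 P=24.72 D=49.17; the largest is D.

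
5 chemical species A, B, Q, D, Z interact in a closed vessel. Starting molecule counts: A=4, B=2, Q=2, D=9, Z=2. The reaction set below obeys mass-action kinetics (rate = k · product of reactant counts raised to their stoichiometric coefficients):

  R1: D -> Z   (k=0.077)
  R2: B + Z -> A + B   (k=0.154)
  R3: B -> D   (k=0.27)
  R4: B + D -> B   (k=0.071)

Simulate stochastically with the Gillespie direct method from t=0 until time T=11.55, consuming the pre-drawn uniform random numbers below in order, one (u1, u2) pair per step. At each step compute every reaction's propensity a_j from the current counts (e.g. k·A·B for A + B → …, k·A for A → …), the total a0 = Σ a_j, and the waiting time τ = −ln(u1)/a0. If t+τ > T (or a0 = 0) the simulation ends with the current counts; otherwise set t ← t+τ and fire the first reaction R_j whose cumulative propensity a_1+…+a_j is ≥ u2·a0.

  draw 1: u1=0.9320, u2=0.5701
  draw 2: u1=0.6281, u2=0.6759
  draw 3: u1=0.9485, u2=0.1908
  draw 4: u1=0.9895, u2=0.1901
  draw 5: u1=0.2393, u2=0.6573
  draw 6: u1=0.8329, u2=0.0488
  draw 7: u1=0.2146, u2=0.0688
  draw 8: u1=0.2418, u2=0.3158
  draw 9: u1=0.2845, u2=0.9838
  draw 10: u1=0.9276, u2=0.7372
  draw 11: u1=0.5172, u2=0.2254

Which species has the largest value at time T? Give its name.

Dominant species at T: Z

t=0.000: A=4 B=2 Q=2 D=9 Z=2
Draw 1: a1=0.693, a2=0.616, a3=0.540, a4=1.278, a0=3.127; τ=−ln(0.9320)/3.127=0.023 → t=0.023; u2·a0=0.5701·3.127=1.783; a1+a2=1.309 < 1.783 ≤ a1+…+a3=1.849 → R3 fires; A=4 B=1 Q=2 D=10 Z=2
Draw 2: a1=0.770, a2=0.308, a3=0.270, a4=0.710, a0=2.058; τ=−ln(0.6281)/2.058=0.226 → t=0.248; u2·a0=0.6759·2.058=1.391; a1+…+a3=1.348 < 1.391 ≤ a1+…+a4=2.058 → R4 fires; A=4 B=1 Q=2 D=9 Z=2
Draw 3: a1=0.693, a2=0.308, a3=0.270, a4=0.639, a0=1.910; τ=−ln(0.9485)/1.910=0.028 → t=0.276; u2·a0=0.1908·1.910=0.364 ≤ a1=0.693 → R1 fires; A=4 B=1 Q=2 D=8 Z=3
Draw 4: a1=0.616, a2=0.462, a3=0.270, a4=0.568, a0=1.916; τ=−ln(0.9895)/1.916=0.006 → t=0.282; u2·a0=0.1901·1.916=0.364 ≤ a1=0.616 → R1 fires; A=4 B=1 Q=2 D=7 Z=4
Draw 5: a1=0.539, a2=0.616, a3=0.270, a4=0.497, a0=1.922; τ=−ln(0.2393)/1.922=0.744 → t=1.026; u2·a0=0.6573·1.922=1.263; a1+a2=1.155 < 1.263 ≤ a1+…+a3=1.425 → R3 fires; A=4 B=0 Q=2 D=8 Z=4
Draw 6: a1=0.616, a2=0.000, a3=0.000, a4=0.000, a0=0.616; τ=−ln(0.8329)/0.616=0.297 → t=1.323; u2·a0=0.0488·0.616=0.030 ≤ a1=0.616 → R1 fires; A=4 B=0 Q=2 D=7 Z=5
Draw 7: a1=0.539, a2=0.000, a3=0.000, a4=0.000, a0=0.539; τ=−ln(0.2146)/0.539=2.855 → t=4.178; u2·a0=0.0688·0.539=0.037 ≤ a1=0.539 → R1 fires; A=4 B=0 Q=2 D=6 Z=6
Draw 8: a1=0.462, a2=0.000, a3=0.000, a4=0.000, a0=0.462; τ=−ln(0.2418)/0.462=3.073 → t=7.251; u2·a0=0.3158·0.462=0.146 ≤ a1=0.462 → R1 fires; A=4 B=0 Q=2 D=5 Z=7
Draw 9: a1=0.385, a2=0.000, a3=0.000, a4=0.000, a0=0.385; τ=−ln(0.2845)/0.385=3.265 → t=10.516; u2·a0=0.9838·0.385=0.379 ≤ a1=0.385 → R1 fires; A=4 B=0 Q=2 D=4 Z=8
Draw 10: a1=0.308, a2=0.000, a3=0.000, a4=0.000, a0=0.308; τ=−ln(0.9276)/0.308=0.244 → t=10.760; u2·a0=0.7372·0.308=0.227 ≤ a1=0.308 → R1 fires; A=4 B=0 Q=2 D=3 Z=9
Draw 11: a1=0.231, a2=0.000, a3=0.000, a4=0.000, a0=0.231; τ=−ln(0.5172)/0.231=2.854 → t=13.614 > T=11.55: stop.
At T=11.55: A=4 B=0 Q=2 D=3 Z=9; the largest is Z.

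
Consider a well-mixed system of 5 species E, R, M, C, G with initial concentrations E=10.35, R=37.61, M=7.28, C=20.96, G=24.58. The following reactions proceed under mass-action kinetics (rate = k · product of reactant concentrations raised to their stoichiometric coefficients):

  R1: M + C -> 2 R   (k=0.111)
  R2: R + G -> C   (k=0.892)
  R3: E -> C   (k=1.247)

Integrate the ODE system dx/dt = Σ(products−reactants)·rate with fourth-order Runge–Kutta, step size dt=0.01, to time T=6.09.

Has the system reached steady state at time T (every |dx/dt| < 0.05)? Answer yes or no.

RK4 with dt=0.01: 609 steps to T=6.09. Trajectory (selected grid times):
t=0.00: E=10.35 R=37.61 M=7.28 C=20.96 G=24.58
t=0.68: E=4.43 R=27.00 M=0.30 C=44.47 G=0.00
t=1.35: E=1.92 R=27.57 M=0.01 C=46.70 G=0.00
t=2.03: E=0.82 R=27.59 M=0.00 C=47.79 G=0.00
t=2.71: E=0.35 R=27.59 M=0.00 C=48.26 G=0.00
t=3.38: E=0.15 R=27.59 M=0.00 C=48.46 G=0.00
t=4.06: E=0.07 R=27.59 M=0.00 C=48.54 G=0.00
t=4.74: E=0.03 R=27.59 M=0.00 C=48.58 G=0.00
t=5.41: E=0.01 R=27.59 M=0.00 C=48.60 G=0.00
t=6.09: E=0.01 R=27.59 M=0.00 C=48.60 G=0.00
Rates at T: R1=0.0000, R2=0.0000, R3=0.0065
dx/dt at T (Σ net stoichiometry × rate): E=-0.0065, R=+0.0000, M=-0.0000, C=+0.0065, G=-0.0000
Largest |dx/dt| is |-0.0065| (E) < 0.05 → steady.

Steady state at T: yes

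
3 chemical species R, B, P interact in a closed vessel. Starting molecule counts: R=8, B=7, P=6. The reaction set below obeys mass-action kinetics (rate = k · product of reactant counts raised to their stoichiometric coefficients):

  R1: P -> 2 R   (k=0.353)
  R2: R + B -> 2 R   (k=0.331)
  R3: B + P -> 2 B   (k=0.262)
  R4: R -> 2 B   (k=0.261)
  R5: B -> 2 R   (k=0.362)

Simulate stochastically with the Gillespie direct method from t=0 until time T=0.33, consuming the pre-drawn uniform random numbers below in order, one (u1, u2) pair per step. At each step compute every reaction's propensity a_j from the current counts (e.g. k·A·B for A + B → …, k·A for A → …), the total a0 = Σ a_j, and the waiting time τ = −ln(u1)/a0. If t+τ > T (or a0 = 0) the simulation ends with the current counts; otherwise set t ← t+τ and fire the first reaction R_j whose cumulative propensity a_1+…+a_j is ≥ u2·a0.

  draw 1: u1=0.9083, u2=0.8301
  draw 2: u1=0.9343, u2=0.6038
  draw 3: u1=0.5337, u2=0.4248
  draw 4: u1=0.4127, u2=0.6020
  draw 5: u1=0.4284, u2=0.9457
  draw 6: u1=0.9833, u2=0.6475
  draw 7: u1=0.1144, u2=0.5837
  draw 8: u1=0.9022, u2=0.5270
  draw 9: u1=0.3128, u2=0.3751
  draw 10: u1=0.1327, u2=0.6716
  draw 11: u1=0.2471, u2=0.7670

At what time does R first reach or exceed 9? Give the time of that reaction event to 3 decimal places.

Threshold first reached at t = 0.020

t=0.000: R=8 B=7 P=6
Draw 1: a1=2.118, a2=18.536, a3=11.004, a4=2.088, a5=2.534, a0=36.280; τ=−ln(0.9083)/36.280=0.003 → t=0.003; u2·a0=0.8301·36.280=30.116; a1+a2=20.654 < 30.116 ≤ a1+…+a3=31.658 → R3 fires; R=8 B=8 P=5
Draw 2: a1=1.765, a2=21.184, a3=10.480, a4=2.088, a5=2.896, a0=38.413; τ=−ln(0.9343)/38.413=0.002 → t=0.004; u2·a0=0.6038·38.413=23.194; a1+a2=22.949 < 23.194 ≤ a1+…+a3=33.429 → R3 fires; R=8 B=9 P=4
Draw 3: a1=1.412, a2=23.832, a3=9.432, a4=2.088, a5=3.258, a0=40.022; τ=−ln(0.5337)/40.022=0.016 → t=0.020; u2·a0=0.4248·40.022=17.001; a1=1.412 < 17.001 ≤ a1+a2=25.244 → R2 fires; R=9 B=8 P=4
Draw 4: a1=1.412, a2=23.832, a3=8.384, a4=2.349, a5=2.896, a0=38.873; τ=−ln(0.4127)/38.873=0.023 → t=0.043; u2·a0=0.6020·38.873=23.402; a1=1.412 < 23.402 ≤ a1+a2=25.244 → R2 fires; R=10 B=7 P=4
Draw 5: a1=1.412, a2=23.170, a3=7.336, a4=2.610, a5=2.534, a0=37.062; τ=−ln(0.4284)/37.062=0.023 → t=0.066; u2·a0=0.9457·37.062=35.050; a1+…+a4=34.528 < 35.050 ≤ a1+…+a5=37.062 → R5 fires; R=12 B=6 P=4
Draw 6: a1=1.412, a2=23.832, a3=6.288, a4=3.132, a5=2.172, a0=36.836; τ=−ln(0.9833)/36.836=0.000 → t=0.066; u2·a0=0.6475·36.836=23.851; a1=1.412 < 23.851 ≤ a1+a2=25.244 → R2 fires; R=13 B=5 P=4
Draw 7: a1=1.412, a2=21.515, a3=5.240, a4=3.393, a5=1.810, a0=33.370; τ=−ln(0.1144)/33.370=0.065 → t=0.131; u2·a0=0.5837·33.370=19.478; a1=1.412 < 19.478 ≤ a1+a2=22.927 → R2 fires; R=14 B=4 P=4
Draw 8: a1=1.412, a2=18.536, a3=4.192, a4=3.654, a5=1.448, a0=29.242; τ=−ln(0.9022)/29.242=0.004 → t=0.135; u2·a0=0.5270·29.242=15.411; a1=1.412 < 15.411 ≤ a1+a2=19.948 → R2 fires; R=15 B=3 P=4
Draw 9: a1=1.412, a2=14.895, a3=3.144, a4=3.915, a5=1.086, a0=24.452; τ=−ln(0.3128)/24.452=0.048 → t=0.182; u2·a0=0.3751·24.452=9.172; a1=1.412 < 9.172 ≤ a1+a2=16.307 → R2 fires; R=16 B=2 P=4
Draw 10: a1=1.412, a2=10.592, a3=2.096, a4=4.176, a5=0.724, a0=19.000; τ=−ln(0.1327)/19.000=0.106 → t=0.289; u2·a0=0.6716·19.000=12.760; a1+a2=12.004 < 12.760 ≤ a1+…+a3=14.100 → R3 fires; R=16 B=3 P=3
Draw 11: a1=1.059, a2=15.888, a3=2.358, a4=4.176, a5=1.086, a0=24.567; τ=−ln(0.2471)/24.567=0.057 → t=0.345 > T=0.33: stop.
R first becomes ≥ 9 when it reaches 9 at the event at t=0.020.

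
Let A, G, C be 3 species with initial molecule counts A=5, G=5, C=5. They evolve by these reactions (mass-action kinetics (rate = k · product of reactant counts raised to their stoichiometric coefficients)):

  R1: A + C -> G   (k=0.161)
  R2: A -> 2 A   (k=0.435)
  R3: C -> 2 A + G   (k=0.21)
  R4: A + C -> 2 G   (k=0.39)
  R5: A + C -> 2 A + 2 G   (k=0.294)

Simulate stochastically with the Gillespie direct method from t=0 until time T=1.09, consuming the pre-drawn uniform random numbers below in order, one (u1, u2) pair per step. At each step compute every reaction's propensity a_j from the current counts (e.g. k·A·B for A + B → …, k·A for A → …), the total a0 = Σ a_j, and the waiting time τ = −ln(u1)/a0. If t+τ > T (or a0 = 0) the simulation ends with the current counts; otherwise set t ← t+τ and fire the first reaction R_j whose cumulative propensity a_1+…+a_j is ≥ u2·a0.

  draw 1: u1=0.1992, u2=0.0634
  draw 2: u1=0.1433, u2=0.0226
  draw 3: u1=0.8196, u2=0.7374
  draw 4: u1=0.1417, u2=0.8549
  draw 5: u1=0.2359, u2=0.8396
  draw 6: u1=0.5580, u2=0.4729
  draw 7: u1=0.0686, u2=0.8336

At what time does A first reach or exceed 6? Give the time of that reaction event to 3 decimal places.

Threshold first reached at t = 0.645

t=0.000: A=5 G=5 C=5
Draw 1: a1=4.025, a2=2.175, a3=1.050, a4=9.750, a5=7.350, a0=24.350; τ=−ln(0.1992)/24.350=0.066 → t=0.066; u2·a0=0.0634·24.350=1.544 ≤ a1=4.025 → R1 fires; A=4 G=6 C=4
Draw 2: a1=2.576, a2=1.740, a3=0.840, a4=6.240, a5=4.704, a0=16.100; τ=−ln(0.1433)/16.100=0.121 → t=0.187; u2·a0=0.0226·16.100=0.364 ≤ a1=2.576 → R1 fires; A=3 G=7 C=3
Draw 3: a1=1.449, a2=1.305, a3=0.630, a4=3.510, a5=2.646, a0=9.540; τ=−ln(0.8196)/9.540=0.021 → t=0.208; u2·a0=0.7374·9.540=7.035; a1+…+a4=6.894 < 7.035 ≤ a1+…+a5=9.540 → R5 fires; A=4 G=9 C=2
Draw 4: a1=1.288, a2=1.740, a3=0.420, a4=3.120, a5=2.352, a0=8.920; τ=−ln(0.1417)/8.920=0.219 → t=0.427; u2·a0=0.8549·8.920=7.626; a1+…+a4=6.568 < 7.626 ≤ a1+…+a5=8.920 → R5 fires; A=5 G=11 C=1
Draw 5: a1=0.805, a2=2.175, a3=0.210, a4=1.950, a5=1.470, a0=6.610; τ=−ln(0.2359)/6.610=0.219 → t=0.645; u2·a0=0.8396·6.610=5.550; a1+…+a4=5.140 < 5.550 ≤ a1+…+a5=6.610 → R5 fires; A=6 G=13 C=0
Draw 6: a1=0.000, a2=2.610, a3=0.000, a4=0.000, a5=0.000, a0=2.610; τ=−ln(0.5580)/2.610=0.224 → t=0.869; u2·a0=0.4729·2.610=1.234; a1=0.000 < 1.234 ≤ a1+a2=2.610 → R2 fires; A=7 G=13 C=0
Draw 7: a1=0.000, a2=3.045, a3=0.000, a4=0.000, a5=0.000, a0=3.045; τ=−ln(0.0686)/3.045=0.880 → t=1.749 > T=1.09: stop.
A first becomes ≥ 6 when it reaches 6 at the event at t=0.645.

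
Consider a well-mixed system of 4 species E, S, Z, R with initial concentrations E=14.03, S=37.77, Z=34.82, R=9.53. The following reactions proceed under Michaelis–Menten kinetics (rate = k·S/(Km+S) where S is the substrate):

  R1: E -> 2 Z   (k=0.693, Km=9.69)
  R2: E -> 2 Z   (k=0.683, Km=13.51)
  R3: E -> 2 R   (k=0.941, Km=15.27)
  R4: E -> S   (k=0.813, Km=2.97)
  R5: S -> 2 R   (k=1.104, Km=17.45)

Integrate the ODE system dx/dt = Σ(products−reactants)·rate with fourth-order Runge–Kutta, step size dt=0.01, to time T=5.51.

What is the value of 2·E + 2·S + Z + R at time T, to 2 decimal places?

Check how each reaction changes W = 2·E + 2·S + Z + R (weight of products minus weight of reactants):
R1: E -> 2 Z: (1·2) − (2·1) = 2 − 2 = 0
R2: E -> 2 Z: (1·2) − (2·1) = 2 − 2 = 0
R3: E -> 2 R: (1·2) − (2·1) = 2 − 2 = 0
R4: E -> S: (2·1) − (2·1) = 2 − 2 = 0
R5: S -> 2 R: (1·2) − (2·1) = 2 − 2 = 0
Every reaction leaves W unchanged, so W is conserved and no simulation is needed: W(T) = W(0) = 2·14.03 + 2·37.77 + 34.82 + 9.53 = 147.95

Value at T = 147.95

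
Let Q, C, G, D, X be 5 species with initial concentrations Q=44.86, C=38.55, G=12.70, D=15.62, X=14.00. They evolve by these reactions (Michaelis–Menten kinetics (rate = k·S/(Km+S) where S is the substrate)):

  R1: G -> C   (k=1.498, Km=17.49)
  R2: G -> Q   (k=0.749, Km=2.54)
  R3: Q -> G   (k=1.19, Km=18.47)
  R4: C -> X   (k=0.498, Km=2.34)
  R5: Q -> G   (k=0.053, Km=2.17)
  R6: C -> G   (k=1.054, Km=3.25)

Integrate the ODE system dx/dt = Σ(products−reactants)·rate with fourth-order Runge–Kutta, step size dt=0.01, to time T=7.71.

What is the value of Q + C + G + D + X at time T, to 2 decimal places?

Check how each reaction changes W = Q + C + G + D + X (weight of products minus weight of reactants):
R1: G -> C: (1·1) − (1·1) = 1 − 1 = 0
R2: G -> Q: (1·1) − (1·1) = 1 − 1 = 0
R3: Q -> G: (1·1) − (1·1) = 1 − 1 = 0
R4: C -> X: (1·1) − (1·1) = 1 − 1 = 0
R5: Q -> G: (1·1) − (1·1) = 1 − 1 = 0
R6: C -> G: (1·1) − (1·1) = 1 − 1 = 0
Every reaction leaves W unchanged, so W is conserved and no simulation is needed: W(T) = W(0) = 44.86 + 38.55 + 12.70 + 15.62 + 14.00 = 125.73

Value at T = 125.73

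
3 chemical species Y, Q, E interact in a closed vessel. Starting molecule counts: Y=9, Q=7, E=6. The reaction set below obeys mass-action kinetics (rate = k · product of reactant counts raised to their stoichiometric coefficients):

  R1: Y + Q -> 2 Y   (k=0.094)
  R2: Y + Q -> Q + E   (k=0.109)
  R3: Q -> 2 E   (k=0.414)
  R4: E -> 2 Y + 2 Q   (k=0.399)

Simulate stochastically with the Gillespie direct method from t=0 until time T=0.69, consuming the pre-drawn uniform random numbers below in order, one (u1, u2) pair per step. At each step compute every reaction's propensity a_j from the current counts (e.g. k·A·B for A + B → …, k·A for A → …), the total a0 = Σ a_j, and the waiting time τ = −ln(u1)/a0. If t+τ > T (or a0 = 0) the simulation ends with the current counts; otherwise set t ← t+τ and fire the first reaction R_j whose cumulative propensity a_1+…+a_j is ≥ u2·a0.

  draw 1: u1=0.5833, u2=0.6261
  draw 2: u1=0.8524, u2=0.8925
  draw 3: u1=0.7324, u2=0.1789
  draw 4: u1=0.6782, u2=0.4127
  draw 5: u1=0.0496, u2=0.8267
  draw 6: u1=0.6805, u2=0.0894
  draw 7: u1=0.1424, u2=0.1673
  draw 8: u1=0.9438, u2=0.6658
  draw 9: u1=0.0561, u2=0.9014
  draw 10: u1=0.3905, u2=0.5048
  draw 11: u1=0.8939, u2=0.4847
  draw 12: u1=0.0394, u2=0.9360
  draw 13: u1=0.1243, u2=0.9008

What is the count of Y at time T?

Y at T = 13

t=0.000: Y=9 Q=7 E=6
Draw 1: a1=5.922, a2=6.867, a3=2.898, a4=2.394, a0=18.081; τ=−ln(0.5833)/18.081=0.030 → t=0.030; u2·a0=0.6261·18.081=11.321; a1=5.922 < 11.321 ≤ a1+a2=12.789 → R2 fires; Y=8 Q=7 E=7
Draw 2: a1=5.264, a2=6.104, a3=2.898, a4=2.793, a0=17.059; τ=−ln(0.8524)/17.059=0.009 → t=0.039; u2·a0=0.8925·17.059=15.225; a1+…+a3=14.266 < 15.225 ≤ a1+…+a4=17.059 → R4 fires; Y=10 Q=9 E=6
Draw 3: a1=8.460, a2=9.810, a3=3.726, a4=2.394, a0=24.390; τ=−ln(0.7324)/24.390=0.013 → t=0.052; u2·a0=0.1789·24.390=4.363 ≤ a1=8.460 → R1 fires; Y=11 Q=8 E=6
Draw 4: a1=8.272, a2=9.592, a3=3.312, a4=2.394, a0=23.570; τ=−ln(0.6782)/23.570=0.016 → t=0.068; u2·a0=0.4127·23.570=9.727; a1=8.272 < 9.727 ≤ a1+a2=17.864 → R2 fires; Y=10 Q=8 E=7
Draw 5: a1=7.520, a2=8.720, a3=3.312, a4=2.793, a0=22.345; τ=−ln(0.0496)/22.345=0.134 → t=0.203; u2·a0=0.8267·22.345=18.473; a1+a2=16.240 < 18.473 ≤ a1+…+a3=19.552 → R3 fires; Y=10 Q=7 E=9
Draw 6: a1=6.580, a2=7.630, a3=2.898, a4=3.591, a0=20.699; τ=−ln(0.6805)/20.699=0.019 → t=0.221; u2·a0=0.0894·20.699=1.850 ≤ a1=6.580 → R1 fires; Y=11 Q=6 E=9
Draw 7: a1=6.204, a2=7.194, a3=2.484, a4=3.591, a0=19.473; τ=−ln(0.1424)/19.473=0.100 → t=0.322; u2·a0=0.1673·19.473=3.258 ≤ a1=6.204 → R1 fires; Y=12 Q=5 E=9
Draw 8: a1=5.640, a2=6.540, a3=2.070, a4=3.591, a0=17.841; τ=−ln(0.9438)/17.841=0.003 → t=0.325; u2·a0=0.6658·17.841=11.879; a1=5.640 < 11.879 ≤ a1+a2=12.180 → R2 fires; Y=11 Q=5 E=10
Draw 9: a1=5.170, a2=5.995, a3=2.070, a4=3.990, a0=17.225; τ=−ln(0.0561)/17.225=0.167 → t=0.492; u2·a0=0.9014·17.225=15.527; a1+…+a3=13.235 < 15.527 ≤ a1+…+a4=17.225 → R4 fires; Y=13 Q=7 E=9
Draw 10: a1=8.554, a2=9.919, a3=2.898, a4=3.591, a0=24.962; τ=−ln(0.3905)/24.962=0.038 → t=0.530; u2·a0=0.5048·24.962=12.601; a1=8.554 < 12.601 ≤ a1+a2=18.473 → R2 fires; Y=12 Q=7 E=10
Draw 11: a1=7.896, a2=9.156, a3=2.898, a4=3.990, a0=23.940; τ=−ln(0.8939)/23.940=0.005 → t=0.534; u2·a0=0.4847·23.940=11.604; a1=7.896 < 11.604 ≤ a1+a2=17.052 → R2 fires; Y=11 Q=7 E=11
Draw 12: a1=7.238, a2=8.393, a3=2.898, a4=4.389, a0=22.918; τ=−ln(0.0394)/22.918=0.141 → t=0.675; u2·a0=0.9360·22.918=21.451; a1+…+a3=18.529 < 21.451 ≤ a1+…+a4=22.918 → R4 fires; Y=13 Q=9 E=10
Draw 13: a1=10.998, a2=12.753, a3=3.726, a4=3.990, a0=31.467; τ=−ln(0.1243)/31.467=0.066 → t=0.742 > T=0.69: stop.
Read off Y at T=0.69: 13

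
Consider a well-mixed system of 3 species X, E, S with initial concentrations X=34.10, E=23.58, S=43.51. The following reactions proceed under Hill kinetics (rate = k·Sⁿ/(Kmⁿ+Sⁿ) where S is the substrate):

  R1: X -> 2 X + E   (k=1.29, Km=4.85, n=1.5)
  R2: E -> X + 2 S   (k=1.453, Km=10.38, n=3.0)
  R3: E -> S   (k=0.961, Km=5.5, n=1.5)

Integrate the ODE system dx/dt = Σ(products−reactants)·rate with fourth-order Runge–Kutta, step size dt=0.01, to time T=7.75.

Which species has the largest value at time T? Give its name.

Dominant species at T: S

RK4 with dt=0.01: 775 steps to T=7.75. Trajectory (selected grid times):
t=0.00: X=34.10 E=23.58 S=43.51
t=0.86: X=36.30 E=22.75 S=46.54
t=1.72: X=38.50 E=21.94 S=49.55
t=2.58: X=40.68 E=21.14 S=52.53
t=3.44: X=42.86 E=20.37 S=55.48
t=4.31: X=45.05 E=19.62 S=58.43
t=5.17: X=47.21 E=18.89 S=61.30
t=6.03: X=49.35 E=18.19 S=64.14
t=6.89: X=51.47 E=17.52 S=66.94
t=7.75: X=53.57 E=16.88 S=69.68
At T=7.75: X=53.57 E=16.88 S=69.68; the largest is S.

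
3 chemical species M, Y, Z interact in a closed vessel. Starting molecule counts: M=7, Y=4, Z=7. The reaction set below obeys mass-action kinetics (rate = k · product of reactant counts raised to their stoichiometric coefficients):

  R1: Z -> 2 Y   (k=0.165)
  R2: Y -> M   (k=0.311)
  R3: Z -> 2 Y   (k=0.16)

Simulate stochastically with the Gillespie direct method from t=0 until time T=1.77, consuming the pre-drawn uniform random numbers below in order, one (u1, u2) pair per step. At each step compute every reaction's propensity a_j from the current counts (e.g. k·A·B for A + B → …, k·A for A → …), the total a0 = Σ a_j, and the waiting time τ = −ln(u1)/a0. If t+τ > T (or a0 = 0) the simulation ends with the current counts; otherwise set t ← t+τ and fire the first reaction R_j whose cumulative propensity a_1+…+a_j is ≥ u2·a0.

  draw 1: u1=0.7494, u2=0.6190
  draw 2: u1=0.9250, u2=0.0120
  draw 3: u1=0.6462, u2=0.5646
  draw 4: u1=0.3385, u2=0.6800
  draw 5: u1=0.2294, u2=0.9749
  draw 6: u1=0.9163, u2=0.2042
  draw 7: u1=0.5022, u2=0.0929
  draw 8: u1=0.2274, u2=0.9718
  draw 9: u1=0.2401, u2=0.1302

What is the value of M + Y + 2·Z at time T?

Check how each reaction changes W = M + Y + 2·Z (weight of products minus weight of reactants):
R1: Z -> 2 Y: (1·2) − (2·1) = 2 − 2 = 0
R2: Y -> M: (1·1) − (1·1) = 1 − 1 = 0
R3: Z -> 2 Y: (1·2) − (2·1) = 2 − 2 = 0
Every reaction leaves W unchanged, so W is conserved and no simulation is needed: W(T) = W(0) = 7 + 4 + 2·7 = 25

Value at T = 25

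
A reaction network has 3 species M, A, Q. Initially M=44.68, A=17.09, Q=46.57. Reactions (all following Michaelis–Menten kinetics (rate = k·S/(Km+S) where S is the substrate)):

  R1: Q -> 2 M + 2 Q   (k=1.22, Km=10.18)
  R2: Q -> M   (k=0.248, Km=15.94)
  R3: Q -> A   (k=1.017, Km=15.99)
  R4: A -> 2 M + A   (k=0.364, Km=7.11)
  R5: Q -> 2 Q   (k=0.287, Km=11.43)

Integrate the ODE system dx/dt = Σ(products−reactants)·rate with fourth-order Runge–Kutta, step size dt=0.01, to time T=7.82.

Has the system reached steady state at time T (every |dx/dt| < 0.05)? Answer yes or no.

RK4 with dt=0.01: 782 steps to T=7.82. Trajectory (selected grid times):
t=0.00: M=44.68 A=17.09 Q=46.57
t=0.87: M=47.03 A=17.75 Q=46.82
t=1.74: M=49.39 A=18.41 Q=47.07
t=2.61: M=51.76 A=19.07 Q=47.33
t=3.48: M=54.13 A=19.73 Q=47.58
t=4.34: M=56.48 A=20.39 Q=47.83
t=5.21: M=58.87 A=21.05 Q=48.08
t=6.08: M=61.26 A=21.71 Q=48.33
t=6.95: M=63.65 A=22.38 Q=48.58
t=7.82: M=66.06 A=23.05 Q=48.83
Rates at T: R1=1.0095, R2=0.1870, R3=0.7661, R4=0.2782, R5=0.2326
dx/dt at T (Σ net stoichiometry × rate): M=+2.7624, A=+0.7661, Q=+0.2890
Largest |dx/dt| is |+2.7624| (M) ≥ 0.05 → not steady.

Steady state at T: no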